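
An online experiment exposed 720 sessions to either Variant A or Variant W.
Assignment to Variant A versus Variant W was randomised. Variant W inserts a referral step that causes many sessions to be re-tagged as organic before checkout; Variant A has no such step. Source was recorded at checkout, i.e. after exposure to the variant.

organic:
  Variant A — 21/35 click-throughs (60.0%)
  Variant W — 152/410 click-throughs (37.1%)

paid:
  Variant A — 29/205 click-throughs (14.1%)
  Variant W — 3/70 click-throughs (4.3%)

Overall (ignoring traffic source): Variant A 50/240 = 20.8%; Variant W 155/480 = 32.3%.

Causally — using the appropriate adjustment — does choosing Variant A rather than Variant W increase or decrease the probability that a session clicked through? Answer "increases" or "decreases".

decreases

Variant A is higher inside every traffic source stratum but Variant W is higher in aggregate. Whether to stratify depends on how traffic source relates to the variant.
Traffic source is recorded after the variant and is itself shifted by it — it sits on the causal path from variant to outcome. Conditioning on a mediator would strip out part of the effect we want; the pooled comparison gives the total causal effect.
Pooled: Variant A 20.8% vs Variant W 32.3%; Variant W is higher overall.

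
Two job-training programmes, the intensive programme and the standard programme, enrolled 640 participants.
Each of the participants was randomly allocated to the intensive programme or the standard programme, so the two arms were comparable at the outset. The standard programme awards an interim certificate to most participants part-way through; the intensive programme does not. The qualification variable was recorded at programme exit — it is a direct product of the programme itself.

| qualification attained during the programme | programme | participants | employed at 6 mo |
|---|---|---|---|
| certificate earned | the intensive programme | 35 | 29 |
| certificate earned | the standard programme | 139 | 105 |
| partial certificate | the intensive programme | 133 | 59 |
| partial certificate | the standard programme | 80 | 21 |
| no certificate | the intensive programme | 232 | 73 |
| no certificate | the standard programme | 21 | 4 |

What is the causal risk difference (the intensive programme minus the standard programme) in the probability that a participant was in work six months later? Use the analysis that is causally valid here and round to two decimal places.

-0.14

Qualification attained during the programme lies on the pathway programme → qualification attained during the programme → outcome, so adjusting for it blocks the indirect effect. For the total causal effect of programme, use the unadjusted pooled rates.
The causal difference is the pooled difference: 0.403 − 0.542 = -0.139.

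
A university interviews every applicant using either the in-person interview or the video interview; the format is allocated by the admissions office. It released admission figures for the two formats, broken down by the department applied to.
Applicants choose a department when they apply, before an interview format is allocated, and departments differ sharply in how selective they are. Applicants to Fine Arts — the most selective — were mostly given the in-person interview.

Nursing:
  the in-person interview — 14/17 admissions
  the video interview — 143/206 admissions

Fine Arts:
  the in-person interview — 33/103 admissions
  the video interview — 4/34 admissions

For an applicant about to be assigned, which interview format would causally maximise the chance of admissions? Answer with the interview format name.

the in-person interview

the in-person interview is higher inside every department stratum but the video interview is higher in aggregate. Whether to stratify depends on how department relates to the interview format.
Department differs across interview formats for reasons unrelated to any effect of the interview format itself, and it separately predicts the outcome — a classic confounder. We must compare within department levels.
Within each level — Nursing: 82.4% vs 69.4%; Fine Arts: 32.0% vs 11.8% — the in-person interview is higher every time.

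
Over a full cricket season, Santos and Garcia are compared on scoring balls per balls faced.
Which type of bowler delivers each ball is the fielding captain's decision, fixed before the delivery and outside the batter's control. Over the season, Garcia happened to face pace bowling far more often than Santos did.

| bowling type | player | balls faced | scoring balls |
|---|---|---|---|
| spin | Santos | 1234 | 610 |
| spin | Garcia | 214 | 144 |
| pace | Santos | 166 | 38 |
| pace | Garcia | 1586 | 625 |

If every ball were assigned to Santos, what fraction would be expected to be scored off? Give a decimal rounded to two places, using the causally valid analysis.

0.35

Garcia is higher inside every bowling type stratum but Santos is higher in aggregate. Whether to stratify depends on how bowling type relates to the player.
Here bowling type is a common cause — it drives both which player a case falls under and the outcome. The crude comparison mixes populations; the stratum-specific rates are the causally relevant ones.
Standardising Santos to the population bowling type mix: 0.453·610/1234 + 0.547·38/166 = 0.349.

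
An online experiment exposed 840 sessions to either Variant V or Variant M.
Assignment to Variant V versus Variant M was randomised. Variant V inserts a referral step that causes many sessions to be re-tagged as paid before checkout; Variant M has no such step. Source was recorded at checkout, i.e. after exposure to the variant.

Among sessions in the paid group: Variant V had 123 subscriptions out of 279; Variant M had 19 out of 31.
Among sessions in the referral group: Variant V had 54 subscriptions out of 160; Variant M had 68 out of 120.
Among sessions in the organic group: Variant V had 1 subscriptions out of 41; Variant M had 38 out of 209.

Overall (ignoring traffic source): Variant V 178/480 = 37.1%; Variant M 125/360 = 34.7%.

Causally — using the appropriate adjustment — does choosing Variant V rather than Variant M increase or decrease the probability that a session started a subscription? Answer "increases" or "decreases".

Traffic source here is a post-treatment variable shaped by the variant; conditioning on it would introduce bias rather than remove it. The overall comparison is the causal one.
Pooled: Variant V 37.1% vs Variant M 34.7%; Variant V is higher overall.

increases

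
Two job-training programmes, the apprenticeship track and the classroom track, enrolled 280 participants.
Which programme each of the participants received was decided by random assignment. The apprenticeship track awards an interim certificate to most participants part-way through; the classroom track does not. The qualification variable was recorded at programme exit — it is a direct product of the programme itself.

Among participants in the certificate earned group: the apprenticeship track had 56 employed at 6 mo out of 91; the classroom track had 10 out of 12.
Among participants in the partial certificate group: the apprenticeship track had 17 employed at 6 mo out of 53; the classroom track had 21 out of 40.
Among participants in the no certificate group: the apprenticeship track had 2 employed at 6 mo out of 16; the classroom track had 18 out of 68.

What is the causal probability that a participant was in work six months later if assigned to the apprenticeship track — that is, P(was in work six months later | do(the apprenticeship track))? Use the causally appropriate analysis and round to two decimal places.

0.47

The qualification attained during the programme-specific comparison favours the classroom track throughout, but the pooled figures favour the apprenticeship track. The question is whether to condition on qualification attained during the programme.
Qualification attained during the programme lies on the pathway programme → qualification attained during the programme → outcome, so adjusting for it blocks the indirect effect. For the total causal effect of programme, use the unadjusted pooled rates.
So P(outcome | do(the apprenticeship track)) is just the pooled rate for the apprenticeship track: 75/160 = 0.469.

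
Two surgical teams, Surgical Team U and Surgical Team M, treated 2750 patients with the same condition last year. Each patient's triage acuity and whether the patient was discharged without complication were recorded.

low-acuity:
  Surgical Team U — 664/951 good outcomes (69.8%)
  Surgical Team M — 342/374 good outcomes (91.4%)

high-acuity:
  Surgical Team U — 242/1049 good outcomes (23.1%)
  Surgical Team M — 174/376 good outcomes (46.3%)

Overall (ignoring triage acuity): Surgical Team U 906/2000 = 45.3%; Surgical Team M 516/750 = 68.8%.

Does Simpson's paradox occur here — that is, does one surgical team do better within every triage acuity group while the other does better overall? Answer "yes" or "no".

Within each triage acuity level (low-acuity 69.8% vs 91.4%; high-acuity 23.1% vs 46.3%), Surgical Team M has the higher rate every time. Pooled: 45.3% vs 68.8% — Surgical Team M has the higher rate overall. They agree.

no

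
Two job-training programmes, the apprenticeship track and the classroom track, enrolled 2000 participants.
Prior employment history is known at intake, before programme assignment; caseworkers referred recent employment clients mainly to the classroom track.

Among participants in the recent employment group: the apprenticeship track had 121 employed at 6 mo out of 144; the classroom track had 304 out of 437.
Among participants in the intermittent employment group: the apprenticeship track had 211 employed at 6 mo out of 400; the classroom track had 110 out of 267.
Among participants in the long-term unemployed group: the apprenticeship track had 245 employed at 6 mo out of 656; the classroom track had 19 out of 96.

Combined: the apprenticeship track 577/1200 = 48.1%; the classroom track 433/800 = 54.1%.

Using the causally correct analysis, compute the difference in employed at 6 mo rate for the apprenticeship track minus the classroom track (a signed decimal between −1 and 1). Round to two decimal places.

Prior employment history satisfies the back-door criterion: it is not a descendant of the programme, and it blocks the spurious path from programme to outcome. Adjusting for it (i.e., using the within-prior employment history rates) gives the causal effect.
Adjusting over the population distribution of prior employment history: 0.290·(0.840−0.696) + 0.334·(0.527−0.412) + 0.376·(0.373−0.198) = +0.147.

+0.15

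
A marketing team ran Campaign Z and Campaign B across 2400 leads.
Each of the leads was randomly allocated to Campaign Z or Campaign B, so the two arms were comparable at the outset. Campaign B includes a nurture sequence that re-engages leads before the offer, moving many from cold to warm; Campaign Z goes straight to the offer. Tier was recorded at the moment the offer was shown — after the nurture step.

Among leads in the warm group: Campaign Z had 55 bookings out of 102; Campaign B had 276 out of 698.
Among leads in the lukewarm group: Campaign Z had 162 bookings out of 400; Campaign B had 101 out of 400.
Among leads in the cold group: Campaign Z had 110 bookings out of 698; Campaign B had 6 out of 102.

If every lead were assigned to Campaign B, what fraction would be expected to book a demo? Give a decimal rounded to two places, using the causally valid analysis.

0.32

The distribution of engagement tier is itself part of what the campaign does — it is an intermediate outcome. Holding it fixed would remove that part of the effect; the total effect is the pooled difference.
So P(outcome | do(Campaign B)) is just the pooled rate for Campaign B: 383/1200 = 0.319.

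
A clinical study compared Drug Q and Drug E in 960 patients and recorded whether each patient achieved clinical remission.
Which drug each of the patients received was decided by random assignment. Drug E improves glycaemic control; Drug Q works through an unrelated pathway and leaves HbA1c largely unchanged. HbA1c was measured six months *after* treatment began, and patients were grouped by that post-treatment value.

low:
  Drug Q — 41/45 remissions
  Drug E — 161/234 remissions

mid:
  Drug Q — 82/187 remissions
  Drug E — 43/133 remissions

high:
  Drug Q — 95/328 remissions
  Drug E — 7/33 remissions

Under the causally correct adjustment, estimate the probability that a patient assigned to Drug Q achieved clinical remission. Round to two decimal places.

Drug Q is higher inside every HbA1c stratum but Drug E is higher in aggregate. Whether to stratify depends on how HbA1c relates to the drug.
HbA1c lies on the pathway drug → HbA1c → outcome, so adjusting for it blocks the indirect effect. For the total causal effect of drug, use the unadjusted pooled rates.
So P(outcome | do(Drug Q)) is just the pooled rate for Drug Q: 218/560 = 0.389.

0.39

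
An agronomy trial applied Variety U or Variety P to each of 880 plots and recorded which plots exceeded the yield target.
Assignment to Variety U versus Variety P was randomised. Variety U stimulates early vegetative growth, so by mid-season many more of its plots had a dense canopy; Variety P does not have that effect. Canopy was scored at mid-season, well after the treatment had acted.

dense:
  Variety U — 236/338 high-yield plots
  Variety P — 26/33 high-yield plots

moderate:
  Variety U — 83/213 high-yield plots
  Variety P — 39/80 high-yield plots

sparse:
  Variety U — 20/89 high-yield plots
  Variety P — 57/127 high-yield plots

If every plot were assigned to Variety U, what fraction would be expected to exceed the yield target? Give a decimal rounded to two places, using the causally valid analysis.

0.53

Because the variety influences mid-season canopy, mid-season canopy is a post-treatment mediator, not a confounder. Stratifying on it would bias the estimate; the causal effect is the crude pooled difference.
So P(outcome | do(Variety U)) is just the pooled rate for Variety U: 339/640 = 0.530.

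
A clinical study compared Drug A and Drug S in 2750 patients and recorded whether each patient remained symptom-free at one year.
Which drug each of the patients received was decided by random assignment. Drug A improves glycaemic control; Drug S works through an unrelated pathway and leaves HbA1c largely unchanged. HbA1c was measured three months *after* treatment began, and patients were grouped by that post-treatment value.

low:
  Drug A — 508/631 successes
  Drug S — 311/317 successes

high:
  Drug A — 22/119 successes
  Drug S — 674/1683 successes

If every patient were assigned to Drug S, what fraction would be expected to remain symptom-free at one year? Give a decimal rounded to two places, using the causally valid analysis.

Because the drug influences HbA1c, HbA1c is a post-treatment mediator, not a confounder. Stratifying on it would bias the estimate; the causal effect is the crude pooled difference.
So P(outcome | do(Drug S)) is just the pooled rate for Drug S: 985/2000 = 0.492.

0.49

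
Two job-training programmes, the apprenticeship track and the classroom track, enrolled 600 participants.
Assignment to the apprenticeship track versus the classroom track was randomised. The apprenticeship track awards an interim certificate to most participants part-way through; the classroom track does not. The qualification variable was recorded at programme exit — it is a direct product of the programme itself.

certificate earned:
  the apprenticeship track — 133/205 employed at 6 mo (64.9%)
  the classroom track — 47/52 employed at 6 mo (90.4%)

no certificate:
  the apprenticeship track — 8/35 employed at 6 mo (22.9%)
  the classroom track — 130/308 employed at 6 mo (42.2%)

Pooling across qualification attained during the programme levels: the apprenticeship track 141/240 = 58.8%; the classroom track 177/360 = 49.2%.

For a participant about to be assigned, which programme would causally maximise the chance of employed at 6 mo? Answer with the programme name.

the apprenticeship track

Qualification attained during the programme is recorded after the programme and is itself shifted by it — it sits on the causal path from programme to outcome. Conditioning on a mediator would strip out part of the effect we want; the pooled comparison gives the total causal effect.
Pooled: the apprenticeship track 58.8% vs the classroom track 49.2%; the apprenticeship track is higher overall.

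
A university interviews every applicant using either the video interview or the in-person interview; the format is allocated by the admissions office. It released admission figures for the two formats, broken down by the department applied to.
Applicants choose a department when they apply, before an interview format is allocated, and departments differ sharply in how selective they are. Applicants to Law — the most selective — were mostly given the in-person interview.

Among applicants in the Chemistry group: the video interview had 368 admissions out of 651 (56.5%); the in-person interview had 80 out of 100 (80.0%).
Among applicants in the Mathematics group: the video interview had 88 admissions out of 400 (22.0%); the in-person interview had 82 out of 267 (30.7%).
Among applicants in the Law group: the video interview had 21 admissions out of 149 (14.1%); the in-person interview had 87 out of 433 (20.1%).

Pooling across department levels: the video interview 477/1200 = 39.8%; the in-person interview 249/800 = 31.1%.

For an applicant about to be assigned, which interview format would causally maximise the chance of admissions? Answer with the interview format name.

the in-person interview

The department-specific comparison favours the in-person interview throughout, but the pooled figures favour the video interview. The question is whether to condition on department.
The imbalance in department arose from how applicants were allocated, not from anything the interview format did; and department independently affects the outcome. The pooled gap is confounded — condition on department.
Within each level — Chemistry: 56.5% vs 80.0%; Mathematics: 22.0% vs 30.7%; Law: 14.1% vs 20.1% — the in-person interview is higher every time.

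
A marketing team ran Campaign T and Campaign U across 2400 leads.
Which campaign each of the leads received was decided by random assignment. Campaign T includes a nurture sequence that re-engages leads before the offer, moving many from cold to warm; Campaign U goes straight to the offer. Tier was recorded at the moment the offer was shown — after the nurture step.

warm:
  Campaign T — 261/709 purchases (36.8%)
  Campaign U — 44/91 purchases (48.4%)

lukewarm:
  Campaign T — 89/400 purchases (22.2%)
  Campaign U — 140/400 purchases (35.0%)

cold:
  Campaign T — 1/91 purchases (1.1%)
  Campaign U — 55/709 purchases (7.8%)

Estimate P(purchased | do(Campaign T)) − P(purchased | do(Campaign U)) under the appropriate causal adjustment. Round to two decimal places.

The stratified and pooled comparisons disagree (Campaign U wins within each engagement tier; Campaign T wins overall), so the answer turns on the causal role of engagement tier.
Engagement tier here is a post-treatment variable shaped by the campaign; conditioning on it would introduce bias rather than remove it. The overall comparison is the causal one.
The causal difference is the pooled difference: 0.292 − 0.199 = +0.093.

+0.09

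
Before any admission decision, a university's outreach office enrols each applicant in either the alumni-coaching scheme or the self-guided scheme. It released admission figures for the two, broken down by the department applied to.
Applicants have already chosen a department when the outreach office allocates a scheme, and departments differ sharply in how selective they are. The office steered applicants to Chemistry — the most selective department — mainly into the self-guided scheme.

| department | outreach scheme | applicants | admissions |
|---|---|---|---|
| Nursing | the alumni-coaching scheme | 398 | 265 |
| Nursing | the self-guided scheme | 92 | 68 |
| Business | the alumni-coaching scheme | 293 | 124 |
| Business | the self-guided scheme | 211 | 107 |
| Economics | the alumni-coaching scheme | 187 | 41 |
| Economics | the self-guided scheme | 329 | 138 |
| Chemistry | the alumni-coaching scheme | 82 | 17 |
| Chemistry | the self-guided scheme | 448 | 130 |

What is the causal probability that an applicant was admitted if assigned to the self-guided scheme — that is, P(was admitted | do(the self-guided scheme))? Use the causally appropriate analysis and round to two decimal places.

the self-guided scheme is higher inside every department stratum but the alumni-coaching scheme is higher in aggregate. Whether to stratify depends on how department relates to the outreach scheme.
Nothing the outreach scheme does changes department; the imbalance is an allocation artefact. With department also predicting the outcome, the pooled figure is confounded, and the within-stratum comparison is the causal one.
Standardising the self-guided scheme to the population department mix: 0.240·68/92 + 0.247·107/211 + 0.253·138/329 + 0.260·130/448 = 0.484.

0.48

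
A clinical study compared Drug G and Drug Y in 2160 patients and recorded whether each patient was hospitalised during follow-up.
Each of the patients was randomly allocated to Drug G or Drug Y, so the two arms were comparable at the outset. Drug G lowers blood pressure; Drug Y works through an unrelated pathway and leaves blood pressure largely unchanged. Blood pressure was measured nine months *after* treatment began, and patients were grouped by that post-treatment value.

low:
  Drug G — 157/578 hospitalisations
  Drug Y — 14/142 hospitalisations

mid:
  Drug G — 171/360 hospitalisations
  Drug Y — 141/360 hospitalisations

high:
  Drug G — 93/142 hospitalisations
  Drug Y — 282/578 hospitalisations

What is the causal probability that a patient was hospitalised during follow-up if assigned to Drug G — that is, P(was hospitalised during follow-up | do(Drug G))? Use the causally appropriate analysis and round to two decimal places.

0.39

Within every blood pressure level Drug Y has the lower rate, yet pooled Drug G does — Simpson's reversal.
Stratifying would compare drugs among patients the drugs themselves sorted into blood pressure groups — a form of selection on an intermediate. The unconditioned pooled rates give the total causal effect.
So P(outcome | do(Drug G)) is just the pooled rate for Drug G: 421/1080 = 0.390.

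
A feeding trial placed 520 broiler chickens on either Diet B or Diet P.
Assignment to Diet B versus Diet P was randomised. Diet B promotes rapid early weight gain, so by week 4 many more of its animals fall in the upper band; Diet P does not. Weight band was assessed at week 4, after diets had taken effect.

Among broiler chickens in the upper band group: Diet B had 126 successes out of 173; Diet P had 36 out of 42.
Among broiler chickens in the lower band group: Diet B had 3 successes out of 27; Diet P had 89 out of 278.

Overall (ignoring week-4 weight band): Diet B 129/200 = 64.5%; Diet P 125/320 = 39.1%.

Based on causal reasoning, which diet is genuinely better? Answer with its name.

Diet B

Diet P is higher inside every week-4 weight band stratum but Diet B is higher in aggregate. Whether to stratify depends on how week-4 weight band relates to the diet.
Week-4 weight band is downstream of the diet. One should not condition on a consequence of treatment, so the overall rates are the right comparison.
Pooled: Diet B 64.5% vs Diet P 39.1%; Diet B is higher overall.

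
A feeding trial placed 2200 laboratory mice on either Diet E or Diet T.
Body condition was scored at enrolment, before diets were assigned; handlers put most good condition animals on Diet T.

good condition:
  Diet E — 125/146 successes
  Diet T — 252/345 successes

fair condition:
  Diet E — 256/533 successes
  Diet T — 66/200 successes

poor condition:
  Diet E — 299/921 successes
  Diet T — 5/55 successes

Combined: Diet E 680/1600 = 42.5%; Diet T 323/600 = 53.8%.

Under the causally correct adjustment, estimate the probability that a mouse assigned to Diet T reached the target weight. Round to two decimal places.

0.31

The stratified and pooled comparisons disagree (Diet E wins within each starting body condition; Diet T wins overall), so the answer turns on the causal role of starting body condition.
Here starting body condition is a common cause — it drives both which diet a case falls under and the outcome. The crude comparison mixes populations; the stratum-specific rates are the causally relevant ones.
Standardising Diet T to the population starting body condition mix: 0.223·252/345 + 0.333·66/200 + 0.444·5/55 = 0.313.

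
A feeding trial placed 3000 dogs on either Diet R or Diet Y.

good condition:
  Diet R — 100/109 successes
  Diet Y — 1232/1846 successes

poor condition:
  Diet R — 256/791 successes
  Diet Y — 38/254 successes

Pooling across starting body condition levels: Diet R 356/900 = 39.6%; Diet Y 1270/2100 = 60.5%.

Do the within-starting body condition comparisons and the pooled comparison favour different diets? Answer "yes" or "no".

Within each starting body condition level (good condition 91.7% vs 66.7%; poor condition 32.4% vs 15.0%), Diet R has the higher rate every time. Pooled: 39.6% vs 60.5% — Diet Y has the higher rate overall. The two comparisons disagree.

yes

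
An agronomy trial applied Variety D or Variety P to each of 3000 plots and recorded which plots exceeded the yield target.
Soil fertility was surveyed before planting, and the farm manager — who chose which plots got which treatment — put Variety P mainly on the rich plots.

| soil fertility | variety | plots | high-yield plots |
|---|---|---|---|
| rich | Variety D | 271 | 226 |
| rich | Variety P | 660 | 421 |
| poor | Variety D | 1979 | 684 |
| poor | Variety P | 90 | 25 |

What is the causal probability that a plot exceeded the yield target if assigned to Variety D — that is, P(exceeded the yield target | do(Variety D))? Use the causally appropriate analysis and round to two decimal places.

0.50

The imbalance in soil fertility arose from how plots were allocated, not from anything the variety did; and soil fertility independently affects the outcome. The pooled gap is confounded — condition on soil fertility.
Standardising Variety D to the population soil fertility mix: 0.310·226/271 + 0.690·684/1979 = 0.497.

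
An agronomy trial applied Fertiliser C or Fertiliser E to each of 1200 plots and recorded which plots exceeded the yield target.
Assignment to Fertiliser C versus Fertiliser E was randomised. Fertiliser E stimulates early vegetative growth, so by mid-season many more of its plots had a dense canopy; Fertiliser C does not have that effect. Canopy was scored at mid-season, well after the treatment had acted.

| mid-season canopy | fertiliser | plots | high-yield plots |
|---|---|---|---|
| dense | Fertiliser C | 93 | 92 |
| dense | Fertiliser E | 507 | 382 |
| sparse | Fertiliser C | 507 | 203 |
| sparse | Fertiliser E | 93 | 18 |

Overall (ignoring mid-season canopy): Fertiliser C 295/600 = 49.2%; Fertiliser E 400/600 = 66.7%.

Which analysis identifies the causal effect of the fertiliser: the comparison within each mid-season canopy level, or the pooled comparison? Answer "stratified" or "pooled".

Because the fertiliser influences mid-season canopy, mid-season canopy is a post-treatment mediator, not a confounder. Stratifying on it would bias the estimate; the causal effect is the crude pooled difference.
Pooled: Fertiliser C 49.2% vs Fertiliser E 66.7%; Fertiliser E is higher overall.

pooled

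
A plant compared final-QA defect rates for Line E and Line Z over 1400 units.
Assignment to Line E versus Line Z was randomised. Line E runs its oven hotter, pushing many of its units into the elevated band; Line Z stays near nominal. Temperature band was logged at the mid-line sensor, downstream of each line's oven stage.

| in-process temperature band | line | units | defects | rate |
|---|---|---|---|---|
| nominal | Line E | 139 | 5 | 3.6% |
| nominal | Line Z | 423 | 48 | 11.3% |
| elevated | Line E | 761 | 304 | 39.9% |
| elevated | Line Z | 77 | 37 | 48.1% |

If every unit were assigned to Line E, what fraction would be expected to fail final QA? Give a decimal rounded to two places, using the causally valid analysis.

0.34

The in-process temperature band-specific comparison favours Line E throughout, but the pooled figures favour Line Z. The question is whether to condition on in-process temperature band.
In-process temperature band is downstream of the line. One should not condition on a consequence of treatment, so the overall rates are the right comparison.
So P(outcome | do(Line E)) is just the pooled rate for Line E: 309/900 = 0.343.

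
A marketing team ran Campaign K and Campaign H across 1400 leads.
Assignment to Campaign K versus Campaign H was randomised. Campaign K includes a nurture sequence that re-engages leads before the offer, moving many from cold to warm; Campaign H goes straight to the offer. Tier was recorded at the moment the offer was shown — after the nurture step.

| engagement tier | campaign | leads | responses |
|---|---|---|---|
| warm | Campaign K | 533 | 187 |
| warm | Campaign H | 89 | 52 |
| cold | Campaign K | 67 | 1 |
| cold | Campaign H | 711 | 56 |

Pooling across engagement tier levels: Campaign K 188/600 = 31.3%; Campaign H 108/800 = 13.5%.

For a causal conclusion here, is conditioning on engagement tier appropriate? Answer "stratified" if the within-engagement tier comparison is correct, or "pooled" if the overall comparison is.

The distribution of engagement tier is itself part of what the campaign does — it is an intermediate outcome. Holding it fixed would remove that part of the effect; the total effect is the pooled difference.
Pooled: Campaign K 31.3% vs Campaign H 13.5%; Campaign K is higher overall.

pooled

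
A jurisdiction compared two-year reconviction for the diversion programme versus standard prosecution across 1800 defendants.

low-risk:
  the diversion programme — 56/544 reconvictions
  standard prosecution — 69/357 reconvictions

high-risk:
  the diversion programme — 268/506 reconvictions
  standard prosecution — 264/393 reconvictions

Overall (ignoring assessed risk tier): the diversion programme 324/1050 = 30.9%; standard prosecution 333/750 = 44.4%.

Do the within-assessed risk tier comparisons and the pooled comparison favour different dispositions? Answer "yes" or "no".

Within each assessed risk tier level (low-risk 10.3% vs 19.3%; high-risk 53.0% vs 67.2%), the diversion programme has the lower rate every time. Pooled: 30.9% vs 44.4% — the diversion programme has the lower rate overall. They agree.

no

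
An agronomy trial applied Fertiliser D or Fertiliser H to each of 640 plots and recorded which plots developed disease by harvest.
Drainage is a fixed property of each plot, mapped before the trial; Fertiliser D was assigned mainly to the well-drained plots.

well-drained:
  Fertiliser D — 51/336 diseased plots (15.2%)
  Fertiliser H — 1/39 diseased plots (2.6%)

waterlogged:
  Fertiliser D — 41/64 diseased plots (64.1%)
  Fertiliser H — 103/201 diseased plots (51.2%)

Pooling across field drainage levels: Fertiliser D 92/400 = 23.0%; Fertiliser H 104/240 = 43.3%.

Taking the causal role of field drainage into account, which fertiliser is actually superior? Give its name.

Fertiliser H is lower inside every field drainage stratum but Fertiliser D is lower in aggregate. Whether to stratify depends on how field drainage relates to the fertiliser.
Here field drainage is a common cause — it drives both which fertiliser a case falls under and the outcome. The crude comparison mixes populations; the stratum-specific rates are the causally relevant ones.
Within each level — well-drained: 15.2% vs 2.6%; waterlogged: 64.1% vs 51.2% — Fertiliser H is lower every time.

Fertiliser H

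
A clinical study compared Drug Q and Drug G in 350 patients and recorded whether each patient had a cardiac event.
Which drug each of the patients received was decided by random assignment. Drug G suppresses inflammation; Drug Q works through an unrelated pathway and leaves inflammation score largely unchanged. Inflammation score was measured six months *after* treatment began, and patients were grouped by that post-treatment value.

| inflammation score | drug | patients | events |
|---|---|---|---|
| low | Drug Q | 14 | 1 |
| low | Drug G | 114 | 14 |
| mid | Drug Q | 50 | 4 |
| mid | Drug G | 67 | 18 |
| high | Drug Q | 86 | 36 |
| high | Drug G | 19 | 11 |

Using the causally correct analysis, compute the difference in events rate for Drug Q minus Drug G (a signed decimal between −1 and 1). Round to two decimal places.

Because the drug influences inflammation score, inflammation score is a post-treatment mediator, not a confounder. Stratifying on it would bias the estimate; the causal effect is the crude pooled difference.
The causal difference is the pooled difference: 0.273 − 0.215 = +0.058.

+0.06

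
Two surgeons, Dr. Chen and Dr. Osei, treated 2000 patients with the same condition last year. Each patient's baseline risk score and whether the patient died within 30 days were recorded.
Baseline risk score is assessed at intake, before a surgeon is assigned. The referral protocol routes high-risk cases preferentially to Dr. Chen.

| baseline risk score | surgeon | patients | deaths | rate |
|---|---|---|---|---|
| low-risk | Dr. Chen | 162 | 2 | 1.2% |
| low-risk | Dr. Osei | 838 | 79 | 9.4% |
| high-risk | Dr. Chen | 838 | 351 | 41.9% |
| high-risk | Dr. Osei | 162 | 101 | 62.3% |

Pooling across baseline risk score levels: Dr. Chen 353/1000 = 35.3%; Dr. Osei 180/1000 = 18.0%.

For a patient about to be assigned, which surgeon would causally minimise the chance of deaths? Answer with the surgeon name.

Here baseline risk score is a common cause — it drives both which surgeon a case falls under and the outcome. The crude comparison mixes populations; the stratum-specific rates are the causally relevant ones.
Within each level — low-risk: 1.2% vs 9.4%; high-risk: 41.9% vs 62.3% — Dr. Chen is lower every time.

Dr. Chen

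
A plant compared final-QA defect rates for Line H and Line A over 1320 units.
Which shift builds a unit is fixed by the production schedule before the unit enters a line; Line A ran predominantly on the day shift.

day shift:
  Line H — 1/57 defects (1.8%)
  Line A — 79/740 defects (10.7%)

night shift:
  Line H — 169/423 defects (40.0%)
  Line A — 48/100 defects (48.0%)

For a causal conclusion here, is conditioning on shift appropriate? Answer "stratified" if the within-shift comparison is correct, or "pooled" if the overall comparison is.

Shift satisfies the back-door criterion: it is not a descendant of the line, and it blocks the spurious path from line to outcome. Adjusting for it (i.e., using the within-shift rates) gives the causal effect.
Within each level — day shift: 1.8% vs 10.7%; night shift: 40.0% vs 48.0% — Line H is lower every time.

stratified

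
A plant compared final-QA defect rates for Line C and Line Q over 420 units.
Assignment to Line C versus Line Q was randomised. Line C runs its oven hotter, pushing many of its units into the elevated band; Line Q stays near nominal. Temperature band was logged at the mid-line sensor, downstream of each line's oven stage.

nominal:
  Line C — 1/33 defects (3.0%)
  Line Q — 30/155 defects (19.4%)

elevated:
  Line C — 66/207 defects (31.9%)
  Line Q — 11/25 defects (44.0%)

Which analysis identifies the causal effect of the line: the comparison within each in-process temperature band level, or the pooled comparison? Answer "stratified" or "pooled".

In-process temperature band is downstream of the line. One should not condition on a consequence of treatment, so the overall rates are the right comparison.
Pooled: Line C 27.9% vs Line Q 22.8%; Line Q is lower overall.

pooled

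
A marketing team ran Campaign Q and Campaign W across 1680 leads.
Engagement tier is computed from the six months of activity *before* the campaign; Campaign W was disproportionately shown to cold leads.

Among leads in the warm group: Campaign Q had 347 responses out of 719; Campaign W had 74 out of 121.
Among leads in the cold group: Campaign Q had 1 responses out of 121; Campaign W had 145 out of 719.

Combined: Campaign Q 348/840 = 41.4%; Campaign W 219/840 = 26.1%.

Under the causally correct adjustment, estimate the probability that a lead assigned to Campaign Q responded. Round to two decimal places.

0.25

The imbalance in engagement tier arose from how leads were allocated, not from anything the campaign did; and engagement tier independently affects the outcome. The pooled gap is confounded — condition on engagement tier.
Standardising Campaign Q to the population engagement tier mix: 0.500·347/719 + 0.500·1/121 = 0.245.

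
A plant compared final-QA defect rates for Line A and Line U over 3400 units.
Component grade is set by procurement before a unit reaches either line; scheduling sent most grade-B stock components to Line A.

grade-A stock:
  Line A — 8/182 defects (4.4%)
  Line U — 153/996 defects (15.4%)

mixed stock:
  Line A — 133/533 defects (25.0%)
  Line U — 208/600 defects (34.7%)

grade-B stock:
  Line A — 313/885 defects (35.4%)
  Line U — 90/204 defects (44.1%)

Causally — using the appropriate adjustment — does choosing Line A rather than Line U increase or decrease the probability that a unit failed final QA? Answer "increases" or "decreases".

decreases

Component grade satisfies the back-door criterion: it is not a descendant of the line, and it blocks the spurious path from line to outcome. Adjusting for it (i.e., using the within-component grade rates) gives the causal effect.
Within each level — grade-A stock: 4.4% vs 15.4%; mixed stock: 25.0% vs 34.7%; grade-B stock: 35.4% vs 44.1% — Line A is lower every time.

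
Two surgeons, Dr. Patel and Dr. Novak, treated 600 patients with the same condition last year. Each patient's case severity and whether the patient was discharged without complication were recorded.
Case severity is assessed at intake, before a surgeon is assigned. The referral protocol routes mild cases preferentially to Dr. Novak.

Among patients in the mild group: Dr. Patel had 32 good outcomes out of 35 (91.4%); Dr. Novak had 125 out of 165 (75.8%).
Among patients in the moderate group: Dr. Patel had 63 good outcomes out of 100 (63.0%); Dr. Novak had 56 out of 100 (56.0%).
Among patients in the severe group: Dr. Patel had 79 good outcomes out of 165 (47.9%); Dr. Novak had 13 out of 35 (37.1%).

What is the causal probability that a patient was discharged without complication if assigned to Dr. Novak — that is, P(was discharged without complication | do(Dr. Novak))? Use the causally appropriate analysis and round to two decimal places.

Case severity satisfies the back-door criterion: it is not a descendant of the surgeon, and it blocks the spurious path from surgeon to outcome. Adjusting for it (i.e., using the within-case severity rates) gives the causal effect.
Standardising Dr. Novak to the population case severity mix: 0.333·125/165 + 0.333·56/100 + 0.333·13/35 = 0.563.

0.56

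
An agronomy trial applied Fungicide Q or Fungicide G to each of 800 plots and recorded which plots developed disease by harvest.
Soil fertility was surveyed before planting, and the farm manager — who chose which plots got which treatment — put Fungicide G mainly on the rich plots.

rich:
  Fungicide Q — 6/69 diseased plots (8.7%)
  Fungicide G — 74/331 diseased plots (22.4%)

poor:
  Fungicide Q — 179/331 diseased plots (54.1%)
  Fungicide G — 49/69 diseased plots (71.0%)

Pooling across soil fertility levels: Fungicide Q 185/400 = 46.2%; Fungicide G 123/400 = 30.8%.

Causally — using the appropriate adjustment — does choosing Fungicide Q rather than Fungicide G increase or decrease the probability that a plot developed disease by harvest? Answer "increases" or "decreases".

decreases

Soil fertility is set before the fungicide has any effect — it is not caused by the fungicide — and it independently drives the outcome. That makes it a confounder, so the causal comparison is within soil fertility levels.
Within each level — rich: 8.7% vs 22.4%; poor: 54.1% vs 71.0% — Fungicide Q is lower every time.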